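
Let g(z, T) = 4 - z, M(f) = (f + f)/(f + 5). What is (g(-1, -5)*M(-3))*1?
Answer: -15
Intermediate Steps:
M(f) = 2*f/(5 + f) (M(f) = (2*f)/(5 + f) = 2*f/(5 + f))
(g(-1, -5)*M(-3))*1 = ((4 - 1*(-1))*(2*(-3)/(5 - 3)))*1 = ((4 + 1)*(2*(-3)/2))*1 = (5*(2*(-3)*(1/2)))*1 = (5*(-3))*1 = -15*1 = -15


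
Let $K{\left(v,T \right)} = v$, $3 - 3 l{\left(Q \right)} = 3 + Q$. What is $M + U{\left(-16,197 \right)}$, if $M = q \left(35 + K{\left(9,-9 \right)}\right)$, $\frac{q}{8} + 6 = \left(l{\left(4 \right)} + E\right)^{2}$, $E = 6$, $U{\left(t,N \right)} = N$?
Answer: $\frac{51757}{9} \approx 5750.8$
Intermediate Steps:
$l{\left(Q \right)} = - \frac{Q}{3}$ ($l{\left(Q \right)} = 1 - \frac{3 + Q}{3} = 1 - \left(1 + \frac{Q}{3}\right) = - \frac{Q}{3}$)
$q = \frac{1136}{9}$ ($q = -48 + 8 \left(\left(- \frac{1}{3}\right) 4 + 6\right)^{2} = -48 + 8 \left(- \frac{4}{3} + 6\right)^{2} = -48 + 8 \left(\frac{14}{3}\right)^{2} = -48 + 8 \cdot \frac{196}{9} = -48 + \frac{1568}{9} = \frac{1136}{9} \approx 126.22$)
$M = \frac{49984}{9}$ ($M = \frac{1136 \left(35 + 9\right)}{9} = \frac{1136}{9} \cdot 44 = \frac{49984}{9} \approx 5553.8$)
$M + U{\left(-16,197 \right)} = \frac{49984}{9} + 197 = \frac{51757}{9}$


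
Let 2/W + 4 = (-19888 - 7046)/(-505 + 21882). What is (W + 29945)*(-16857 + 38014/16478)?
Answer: -233782888078257888/463204819 ≈ -5.0471e+8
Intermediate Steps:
W = -21377/56221 (W = 2/(-4 + (-19888 - 7046)/(-505 + 21882)) = 2/(-4 - 26934/21377) = 2/(-112442/21377) = 2*(-21377/112442) = -21377/56221 ≈ -0.38023)
(W + 29945)*(-16857 + 38014/16478) = (-21377/56221 + 29945)*(-16857 + 38014/16478) = 1683516468*(-16857 + 38014*(1/16478))/56221 = 1683516468*(-16857 + 19007/8239)/56221 = (1683516468/56221)*(-138865816/8239) = -233782888078257888/463204819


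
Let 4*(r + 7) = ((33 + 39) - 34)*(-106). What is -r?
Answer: 1014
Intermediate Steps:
r = -1014 (r = -7 + (((33 + 39) - 34)*(-106))/4 = -7 + ((72 - 34)*(-106))/4 = -7 + (38*(-106))/4 = -7 + (¼)*(-4028) = -7 - 1007 = -1014)
-r = -1*(-1014) = 1014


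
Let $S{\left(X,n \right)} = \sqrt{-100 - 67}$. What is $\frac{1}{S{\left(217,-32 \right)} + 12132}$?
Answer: $\frac{12132}{147185591} - \frac{i \sqrt{167}}{147185591} \approx 8.2427 \cdot 10^{-5} - 8.78 \cdot 10^{-8} i$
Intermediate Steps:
$S{\left(X,n \right)} = i \sqrt{167}$ ($S{\left(X,n \right)} = \sqrt{-167} = i \sqrt{167}$)
$\frac{1}{S{\left(217,-32 \right)} + 12132} = \frac{1}{i \sqrt{167} + 12132} = \frac{1}{12132 + i \sqrt{167}}$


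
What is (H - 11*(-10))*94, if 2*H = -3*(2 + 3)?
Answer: 9635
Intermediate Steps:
H = -15/2 (H = (-3*(2 + 3))/2 = (-3*5)/2 = (½)*(-15) = -15/2 ≈ -7.5000)
(H - 11*(-10))*94 = (-15/2 - 11*(-10))*94 = (-15/2 + 110)*94 = (205/2)*94 = 9635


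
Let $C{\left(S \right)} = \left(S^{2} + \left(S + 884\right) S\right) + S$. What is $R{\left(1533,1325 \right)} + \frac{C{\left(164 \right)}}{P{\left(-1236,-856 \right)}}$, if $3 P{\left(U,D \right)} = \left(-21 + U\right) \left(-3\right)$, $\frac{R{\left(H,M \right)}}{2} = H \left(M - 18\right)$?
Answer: $\frac{5037327266}{1257} \approx 4.0074 \cdot 10^{6}$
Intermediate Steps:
$R{\left(H,M \right)} = 2 H \left(-18 + M\right)$ ($R{\left(H,M \right)} = 2 H \left(M - 18\right) = 2 H \left(-18 + M\right)$)
$P{\left(U,D \right)} = 21 - U$ ($P{\left(U,D \right)} = \frac{\left(-21 + U\right) \left(-3\right)}{3} = \frac{63 - 3 U}{3} = 21 - U$)
$C{\left(S \right)} = S + S^{2} + S \left(884 + S\right)$ ($C{\left(S \right)} = \left(S^{2} + \left(884 + S\right) S\right) + S = \left(S^{2} + S \left(884 + S\right)\right) + S = S + S^{2} + S \left(884 + S\right)$)
$R{\left(1533,1325 \right)} + \frac{C{\left(164 \right)}}{P{\left(-1236,-856 \right)}} = 2 \cdot 1533 \left(-18 + 1325\right) + \frac{164 \left(885 + 2 \cdot 164\right)}{21 - -1236} = 2 \cdot 1533 \cdot 1307 + \frac{164 \left(885 + 328\right)}{21 + 1236} = 4007262 + \frac{164 \cdot 1213}{1257} = 4007262 + 198932 \cdot \frac{1}{1257} = 4007262 + \frac{198932}{1257} = \frac{5037327266}{1257}$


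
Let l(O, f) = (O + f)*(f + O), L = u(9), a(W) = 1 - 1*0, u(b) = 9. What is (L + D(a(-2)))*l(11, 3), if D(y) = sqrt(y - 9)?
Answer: 1764 + 392*I*sqrt(2) ≈ 1764.0 + 554.37*I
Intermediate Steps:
a(W) = 1 (a(W) = 1 + 0 = 1)
L = 9
l(O, f) = (O + f)**2 (l(O, f) = (O + f)*(O + f) = (O + f)**2)
D(y) = sqrt(-9 + y)
(L + D(a(-2)))*l(11, 3) = (9 + sqrt(-9 + 1))*(11 + 3)**2 = (9 + sqrt(-8))*14**2 = (9 + 2*I*sqrt(2))*196 = 1764 + 392*I*sqrt(2)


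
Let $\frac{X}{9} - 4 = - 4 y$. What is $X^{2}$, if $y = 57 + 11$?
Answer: $5817744$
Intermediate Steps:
$y = 68$
$X = -2412$ ($X = 36 + 9 \left(\left(-4\right) 68\right) = 36 + 9 \left(-272\right) = 36 - 2448 = -2412$)
$X^{2} = \left(-2412\right)^{2} = 5817744$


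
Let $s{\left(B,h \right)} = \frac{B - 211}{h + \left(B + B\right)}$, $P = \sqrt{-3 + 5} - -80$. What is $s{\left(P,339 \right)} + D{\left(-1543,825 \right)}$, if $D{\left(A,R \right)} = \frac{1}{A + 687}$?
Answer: $- \frac{56208281}{213138008} + \frac{761 \sqrt{2}}{248993} \approx -0.2594$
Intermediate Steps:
$P = 80 + \sqrt{2}$ ($P = \sqrt{2} + 80 = 80 + \sqrt{2} \approx 81.414$)
$D{\left(A,R \right)} = \frac{1}{687 + A}$
$s{\left(B,h \right)} = \frac{-211 + B}{h + 2 B}$
$s{\left(P,339 \right)} + D{\left(-1543,825 \right)} = \frac{-211 + \left(80 + \sqrt{2}\right)}{339 + 2 \left(80 + \sqrt{2}\right)} + \frac{1}{687 - 1543} = \frac{-131 + \sqrt{2}}{339 + \left(160 + 2 \sqrt{2}\right)} + \frac{1}{-856} = \frac{-131 + \sqrt{2}}{499 + 2 \sqrt{2}} - \frac{1}{856} = - \frac{1}{856} + \frac{-131 + \sqrt{2}}{499 + 2 \sqrt{2}}$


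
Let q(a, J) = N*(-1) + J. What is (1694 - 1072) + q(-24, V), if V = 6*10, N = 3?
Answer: 679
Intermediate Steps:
V = 60
q(a, J) = -3 + J (q(a, J) = 3*(-1) + J = -3 + J)
(1694 - 1072) + q(-24, V) = (1694 - 1072) + (-3 + 60) = 622 + 57 = 679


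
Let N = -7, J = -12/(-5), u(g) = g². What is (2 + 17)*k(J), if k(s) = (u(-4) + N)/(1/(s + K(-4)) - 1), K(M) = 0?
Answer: -2052/7 ≈ -293.14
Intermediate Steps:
J = 12/5 (J = -12*(-⅕) = 12/5 ≈ 2.4000)
k(s) = 9/(-1 + 1/s) (k(s) = ((-4)² - 7)/(1/(s + 0) - 1) = (16 - 7)/(1/s - 1) = 9/(-1 + 1/s))
(2 + 17)*k(J) = (2 + 17)*(-9*12/5/(-1 + 12/5)) = 19*(-9*12/5/7/5) = 19*(-9*12/5*5/7) = 19*(-108/7) = -2052/7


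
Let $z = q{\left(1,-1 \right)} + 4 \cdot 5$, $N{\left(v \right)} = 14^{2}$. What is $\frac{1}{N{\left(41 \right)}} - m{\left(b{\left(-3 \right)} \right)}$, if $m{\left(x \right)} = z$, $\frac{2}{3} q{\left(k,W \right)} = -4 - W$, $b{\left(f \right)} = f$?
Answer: $- \frac{3037}{196} \approx -15.495$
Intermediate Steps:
$N{\left(v \right)} = 196$
$q{\left(k,W \right)} = -6 - \frac{3 W}{2}$ ($q{\left(k,W \right)} = \frac{3 \left(-4 - W\right)}{2} = -6 - \frac{3 W}{2}$)
$z = \frac{31}{2}$ ($z = \left(-6 - - \frac{3}{2}\right) + 4 \cdot 5 = \left(-6 + \frac{3}{2}\right) + 20 = - \frac{9}{2} + 20 = \frac{31}{2} \approx 15.5$)
$m{\left(x \right)} = \frac{31}{2}$
$\frac{1}{N{\left(41 \right)}} - m{\left(b{\left(-3 \right)} \right)} = \frac{1}{196} - \frac{31}{2} = - \frac{3037}{196}$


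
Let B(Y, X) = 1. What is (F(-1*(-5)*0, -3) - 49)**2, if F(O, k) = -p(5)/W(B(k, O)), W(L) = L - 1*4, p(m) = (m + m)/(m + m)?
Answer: 21316/9 ≈ 2368.4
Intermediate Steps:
p(m) = 1 (p(m) = (2*m)/((2*m)) = (2*m)*(1/(2*m)) = 1)
W(L) = -4 + L (W(L) = L - 4 = -4 + L)
F(O, k) = 1/3 (F(O, k) = -1/(-4 + 1) = -1/(-3) = -(-1)/3 = -1*(-1/3) = 1/3)
(F(-1*(-5)*0, -3) - 49)**2 = (1/3 - 49)**2 = (-146/3)**2 = 21316/9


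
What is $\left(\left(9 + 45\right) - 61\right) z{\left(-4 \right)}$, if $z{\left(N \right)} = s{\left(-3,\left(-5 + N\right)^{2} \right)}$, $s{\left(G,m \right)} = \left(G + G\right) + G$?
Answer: $63$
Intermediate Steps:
$s{\left(G,m \right)} = 3 G$ ($s{\left(G,m \right)} = 2 G + G = 3 G$)
$z{\left(N \right)} = -9$ ($z{\left(N \right)} = 3 \left(-3\right) = -9$)
$\left(\left(9 + 45\right) - 61\right) z{\left(-4 \right)} = \left(\left(9 + 45\right) - 61\right) \left(-9\right) = \left(54 - 61\right) \left(-9\right) = \left(-7\right) \left(-9\right) = 63$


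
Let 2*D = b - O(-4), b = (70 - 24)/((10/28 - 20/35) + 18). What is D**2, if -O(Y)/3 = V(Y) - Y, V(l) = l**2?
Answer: 60715264/62001 ≈ 979.26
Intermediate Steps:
O(Y) = -3*Y**2 + 3*Y (O(Y) = -3*(Y**2 - Y) = -3*Y**2 + 3*Y)
b = 644/249 (b = 46/((10*(1/28) - 20*1/35) + 18) = 46/((5/14 - 4/7) + 18) = 46/(-3/14 + 18) = 46/(249/14) = 46*(14/249) = 644/249 ≈ 2.5863)
D = 7792/249 (D = (644/249 - 3*(-4)*(1 - 1*(-4)))/2 = (644/249 - 3*(-4)*(1 + 4))/2 = (644/249 - 3*(-4)*5)/2 = (644/249 - 1*(-60))/2 = (644/249 + 60)/2 = (1/2)*(15584/249) = 7792/249 ≈ 31.293)
D**2 = (7792/249)**2 = 60715264/62001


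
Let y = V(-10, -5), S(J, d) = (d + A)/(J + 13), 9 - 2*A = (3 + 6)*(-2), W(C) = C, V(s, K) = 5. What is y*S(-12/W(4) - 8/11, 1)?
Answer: 1595/204 ≈ 7.8186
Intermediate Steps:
A = 27/2 (A = 9/2 - (3 + 6)*(-2)/2 = 9/2 - 9*(-2)/2 = 9/2 - ½*(-18) = 9/2 + 9 = 27/2 ≈ 13.500)
S(J, d) = (27/2 + d)/(13 + J) (S(J, d) = (d + 27/2)/(J + 13) = (27/2 + d)/(13 + J))
y = 5
y*S(-12/W(4) - 8/11, 1) = 5*((27/2 + 1)/(13 + (-12/4 - 8/11))) = 5*((29/2)/(13 + (-12*¼ - 8*1/11))) = 5*((29/2)/(13 + (-3 - 8/11))) = 5*((29/2)/(13 - 41/11)) = 5*((29/2)/(102/11)) = 5*((11/102)*(29/2)) = 5*(319/204) = 1595/204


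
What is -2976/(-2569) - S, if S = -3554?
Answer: 9133202/2569 ≈ 3555.2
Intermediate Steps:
-2976/(-2569) - S = -2976/(-2569) - 1*(-3554) = -2976*(-1/2569) + 3554 = 2976/2569 + 3554 = 9133202/2569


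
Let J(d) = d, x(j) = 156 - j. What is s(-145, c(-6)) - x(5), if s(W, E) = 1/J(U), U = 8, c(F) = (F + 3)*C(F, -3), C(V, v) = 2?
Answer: -1207/8 ≈ -150.88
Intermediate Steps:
c(F) = 6 + 2*F (c(F) = (F + 3)*2 = (3 + F)*2 = 6 + 2*F)
s(W, E) = ⅛ (s(W, E) = 1/8 = ⅛)
s(-145, c(-6)) - x(5) = ⅛ - (156 - 1*5) = ⅛ - (156 - 5) = ⅛ - 1*151 = ⅛ - 151 = -1207/8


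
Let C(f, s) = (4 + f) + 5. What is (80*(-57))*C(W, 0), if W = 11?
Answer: -91200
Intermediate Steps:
C(f, s) = 9 + f
(80*(-57))*C(W, 0) = (80*(-57))*(9 + 11) = -4560*20 = -91200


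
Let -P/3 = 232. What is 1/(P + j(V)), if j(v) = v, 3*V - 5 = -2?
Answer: -1/695 ≈ -0.0014388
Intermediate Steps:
P = -696 (P = -3*232 = -696)
V = 1 (V = 5/3 + (⅓)*(-2) = 5/3 - ⅔ = 1)
1/(P + j(V)) = 1/(-696 + 1) = 1/(-695) = -1/695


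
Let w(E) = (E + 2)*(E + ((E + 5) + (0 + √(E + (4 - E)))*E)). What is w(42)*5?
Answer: 38060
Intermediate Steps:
w(E) = (2 + E)*(5 + 4*E) (w(E) = (2 + E)*(E + ((5 + E) + (0 + √4)*E)) = (2 + E)*(E + ((5 + E) + (0 + 2)*E)) = (2 + E)*(E + ((5 + E) + 2*E)) = (2 + E)*(E + (5 + 3*E)) = (2 + E)*(5 + 4*E))
w(42)*5 = (10 + 4*42² + 13*42)*5 = (10 + 4*1764 + 546)*5 = (10 + 7056 + 546)*5 = 7612*5 = 38060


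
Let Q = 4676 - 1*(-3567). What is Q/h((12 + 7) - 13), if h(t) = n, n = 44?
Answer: 8243/44 ≈ 187.34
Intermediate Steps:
h(t) = 44
Q = 8243 (Q = 4676 + 3567 = 8243)
Q/h((12 + 7) - 13) = 8243/44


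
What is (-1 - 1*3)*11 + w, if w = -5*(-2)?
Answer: -34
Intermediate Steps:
w = 10
(-1 - 1*3)*11 + w = (-1 - 1*3)*11 + 10 = (-1 - 3)*11 + 10 = -4*11 + 10 = -44 + 10 = -34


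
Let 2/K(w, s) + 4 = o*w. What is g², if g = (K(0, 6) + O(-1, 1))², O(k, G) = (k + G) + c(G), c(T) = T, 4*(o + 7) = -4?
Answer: 1/16 ≈ 0.062500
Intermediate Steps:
o = -8 (o = -7 + (¼)*(-4) = -7 - 1 = -8)
K(w, s) = 2/(-4 - 8*w)
O(k, G) = k + 2*G (O(k, G) = (k + G) + G = (G + k) + G = k + 2*G)
g = ¼ (g = (-1/(2 + 4*0) + (-1 + 2*1))² = (-1/(2 + 0) + (-1 + 2))² = (-1/2 + 1)² = (-1*½ + 1)² = (-½ + 1)² = (½)² = ¼ ≈ 0.25000)
g² = (¼)² = 1/16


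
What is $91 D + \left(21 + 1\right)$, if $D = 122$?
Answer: $11124$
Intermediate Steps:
$91 D + \left(21 + 1\right) = 91 \cdot 122 + \left(21 + 1\right) = 11102 + 22 = 11124$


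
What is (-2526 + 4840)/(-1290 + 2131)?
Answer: 2314/841 ≈ 2.7515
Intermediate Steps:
(-2526 + 4840)/(-1290 + 2131) = 2314/841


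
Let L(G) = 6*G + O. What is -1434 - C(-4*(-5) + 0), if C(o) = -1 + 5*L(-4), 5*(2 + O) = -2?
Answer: -1301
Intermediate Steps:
O = -12/5 (O = -2 + (1/5)*(-2) = -2 - 2/5 = -12/5 ≈ -2.4000)
L(G) = -12/5 + 6*G (L(G) = 6*G - 12/5 = -12/5 + 6*G)
C(o) = -133 (C(o) = -1 + 5*(-12/5 + 6*(-4)) = -1 + 5*(-12/5 - 24) = -1 + 5*(-132/5) = -1 - 132 = -133)
-1434 - C(-4*(-5) + 0) = -1434 - 1*(-133) = -1434 + 133 = -1301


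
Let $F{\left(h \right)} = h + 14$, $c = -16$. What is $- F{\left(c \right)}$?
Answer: $2$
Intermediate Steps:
$F{\left(h \right)} = 14 + h$
$- F{\left(c \right)} = - (14 - 16) = \left(-1\right) \left(-2\right) = 2$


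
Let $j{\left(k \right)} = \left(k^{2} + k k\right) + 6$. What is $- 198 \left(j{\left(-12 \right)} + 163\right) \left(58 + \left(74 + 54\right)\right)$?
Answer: $-16830396$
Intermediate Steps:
$j{\left(k \right)} = 6 + 2 k^{2}$ ($j{\left(k \right)} = \left(k^{2} + k^{2}\right) + 6 = 2 k^{2} + 6 = 6 + 2 k^{2}$)
$- 198 \left(j{\left(-12 \right)} + 163\right) \left(58 + \left(74 + 54\right)\right) = - 198 \left(\left(6 + 2 \left(-12\right)^{2}\right) + 163\right) \left(58 + \left(74 + 54\right)\right) = - 198 \left(\left(6 + 2 \cdot 144\right) + 163\right) \left(58 + 128\right) = - 198 \left(\left(6 + 288\right) + 163\right) 186 = - 198 \left(294 + 163\right) 186 = - 198 \cdot 457 \cdot 186 = \left(-198\right) 85002 = -16830396$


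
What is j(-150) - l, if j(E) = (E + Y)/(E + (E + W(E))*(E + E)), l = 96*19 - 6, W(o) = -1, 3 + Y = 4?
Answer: -82082849/45150 ≈ -1818.0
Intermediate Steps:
Y = 1 (Y = -3 + 4 = 1)
l = 1818 (l = 1824 - 6 = 1818)
j(E) = (1 + E)/(E + 2*E*(-1 + E)) (j(E) = (E + 1)/(E + (E - 1)*(E + E)) = (1 + E)/(E + (-1 + E)*(2*E)) = (1 + E)/(E + 2*E*(-1 + E)))
j(-150) - l = (1 - 150)/((-150)*(-1 + 2*(-150))) - 1*1818 = -1/150*(-149)/(-1 - 300) - 1818 = -1/150*(-149)/(-301) - 1818 = -1/150*(-1/301)*(-149) - 1818 = -149/45150 - 1818 = -82082849/45150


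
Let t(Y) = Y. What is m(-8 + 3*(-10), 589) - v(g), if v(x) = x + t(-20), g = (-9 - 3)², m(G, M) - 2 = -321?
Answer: -443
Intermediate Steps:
m(G, M) = -319 (m(G, M) = 2 - 321 = -319)
g = 144 (g = (-12)² = 144)
v(x) = -20 + x (v(x) = x - 20 = -20 + x)
m(-8 + 3*(-10), 589) - v(g) = -319 - (-20 + 144) = -319 - 1*124 = -319 - 124 = -443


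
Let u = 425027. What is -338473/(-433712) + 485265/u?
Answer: 354325417451/184339310224 ≈ 1.9221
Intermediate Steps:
-338473/(-433712) + 485265/u = -338473/(-433712) + 485265/425027 = -338473*(-1/433712) + 485265*(1/425027) = 338473/433712 + 485265/425027 = 354325417451/184339310224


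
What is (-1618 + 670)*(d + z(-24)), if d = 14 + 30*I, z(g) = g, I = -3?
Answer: 94800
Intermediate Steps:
d = -76 (d = 14 + 30*(-3) = 14 - 90 = -76)
(-1618 + 670)*(d + z(-24)) = (-1618 + 670)*(-76 - 24) = -948*(-100) = 94800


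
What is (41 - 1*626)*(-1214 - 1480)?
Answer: 1575990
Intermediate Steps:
(41 - 1*626)*(-1214 - 1480) = (41 - 626)*(-2694) = -585*(-2694) = 1575990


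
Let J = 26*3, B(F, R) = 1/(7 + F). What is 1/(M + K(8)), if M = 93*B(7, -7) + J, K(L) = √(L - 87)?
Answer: 210/17971 - 196*I*√79/1419709 ≈ 0.011685 - 0.0012271*I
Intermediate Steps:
J = 78
K(L) = √(-87 + L)
M = 1185/14 (M = 93/(7 + 7) + 78 = 93/14 + 78 = 1185/14 ≈ 84.643)
1/(M + K(8)) = 1/(1185/14 + √(-87 + 8)) = 1/(1185/14 + √(-79)) = 1/(1185/14 + I*√79)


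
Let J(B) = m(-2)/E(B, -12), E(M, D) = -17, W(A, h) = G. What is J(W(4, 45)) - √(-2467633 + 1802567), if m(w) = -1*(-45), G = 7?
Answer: -45/17 - I*√665066 ≈ -2.6471 - 815.52*I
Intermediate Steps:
W(A, h) = 7
m(w) = 45
J(B) = -45/17 (J(B) = 45/(-17) = 45*(-1/17) = -45/17)
J(W(4, 45)) - √(-2467633 + 1802567) = -45/17 - √(-2467633 + 1802567) = -45/17 - √(-665066) = -45/17 - I*√665066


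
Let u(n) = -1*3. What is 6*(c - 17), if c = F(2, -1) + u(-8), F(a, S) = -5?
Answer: -150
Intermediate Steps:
u(n) = -3
c = -8 (c = -5 - 3 = -8)
6*(c - 17) = 6*(-8 - 17) = 6*(-25) = -150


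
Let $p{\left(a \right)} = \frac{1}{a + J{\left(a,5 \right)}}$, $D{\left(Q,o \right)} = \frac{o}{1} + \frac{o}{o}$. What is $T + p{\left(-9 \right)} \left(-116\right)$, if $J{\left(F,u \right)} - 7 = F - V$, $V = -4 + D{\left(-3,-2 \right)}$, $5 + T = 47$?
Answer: $\frac{184}{3} \approx 61.333$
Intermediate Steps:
$T = 42$ ($T = -5 + 47 = 42$)
$D{\left(Q,o \right)} = 1 + o$ ($D{\left(Q,o \right)} = o 1 + 1 = o + 1 = 1 + o$)
$V = -5$ ($V = -4 + \left(1 - 2\right) = -4 - 1 = -5$)
$J{\left(F,u \right)} = 12 + F$ ($J{\left(F,u \right)} = 7 + \left(F - -5\right) = 7 + \left(F + 5\right) = 7 + \left(5 + F\right) = 12 + F$)
$p{\left(a \right)} = \frac{1}{12 + 2 a}$ ($p{\left(a \right)} = \frac{1}{a + \left(12 + a\right)} = \frac{1}{12 + 2 a}$)
$T + p{\left(-9 \right)} \left(-116\right) = 42 + \frac{1}{2 \left(6 - 9\right)} \left(-116\right) = 42 + \frac{1}{2 \left(-3\right)} \left(-116\right) = 42 + \frac{1}{2} \left(- \frac{1}{3}\right) \left(-116\right) = 42 - - \frac{58}{3} = 42 + \frac{58}{3} = \frac{184}{3}$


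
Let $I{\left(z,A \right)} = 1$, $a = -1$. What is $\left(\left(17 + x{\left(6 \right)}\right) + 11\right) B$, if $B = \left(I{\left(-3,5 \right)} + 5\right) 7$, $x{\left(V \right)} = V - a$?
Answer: $1470$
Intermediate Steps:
$x{\left(V \right)} = 1 + V$ ($x{\left(V \right)} = V - -1 = V + 1 = 1 + V$)
$B = 42$ ($B = \left(1 + 5\right) 7 = 6 \cdot 7 = 42$)
$\left(\left(17 + x{\left(6 \right)}\right) + 11\right) B = \left(\left(17 + \left(1 + 6\right)\right) + 11\right) 42 = \left(\left(17 + 7\right) + 11\right) 42 = \left(24 + 11\right) 42 = 35 \cdot 42 = 1470$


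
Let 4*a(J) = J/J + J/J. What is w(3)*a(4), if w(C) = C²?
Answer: 9/2 ≈ 4.5000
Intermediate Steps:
a(J) = ½ (a(J) = (J/J + J/J)/4 = (1 + 1)/4 = (¼)*2 = ½)
w(3)*a(4) = 3²*(½) = 9*(½) = 9/2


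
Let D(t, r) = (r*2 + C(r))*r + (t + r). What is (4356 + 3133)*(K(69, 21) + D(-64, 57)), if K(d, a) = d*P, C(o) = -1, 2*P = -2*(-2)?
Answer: 49217708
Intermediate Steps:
P = 2 (P = (-2*(-2))/2 = (1/2)*4 = 2)
K(d, a) = 2*d (K(d, a) = d*2 = 2*d)
D(t, r) = r + t + r*(-1 + 2*r) (D(t, r) = (r*2 - 1)*r + (t + r) = (2*r - 1)*r + (r + t) = (-1 + 2*r)*r + (r + t) = r*(-1 + 2*r) + (r + t) = r + t + r*(-1 + 2*r))
(4356 + 3133)*(K(69, 21) + D(-64, 57)) = (4356 + 3133)*(2*69 + (-64 + 2*57**2)) = 7489*(138 + (-64 + 2*3249)) = 7489*(138 + (-64 + 6498)) = 7489*(138 + 6434) = 7489*6572 = 49217708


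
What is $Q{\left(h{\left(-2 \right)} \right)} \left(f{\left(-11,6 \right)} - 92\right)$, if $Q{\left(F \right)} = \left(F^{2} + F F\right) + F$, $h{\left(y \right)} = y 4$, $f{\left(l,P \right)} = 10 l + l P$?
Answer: $-32160$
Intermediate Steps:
$f{\left(l,P \right)} = 10 l + P l$
$h{\left(y \right)} = 4 y$
$Q{\left(F \right)} = F + 2 F^{2}$ ($Q{\left(F \right)} = \left(F^{2} + F^{2}\right) + F = 2 F^{2} + F = F + 2 F^{2}$)
$Q{\left(h{\left(-2 \right)} \right)} \left(f{\left(-11,6 \right)} - 92\right) = 4 \left(-2\right) \left(1 + 2 \cdot 4 \left(-2\right)\right) \left(- 11 \left(10 + 6\right) - 92\right) = - 8 \left(1 + 2 \left(-8\right)\right) \left(\left(-11\right) 16 - 92\right) = - 8 \left(1 - 16\right) \left(-176 - 92\right) = \left(-8\right) \left(-15\right) \left(-268\right) = 120 \left(-268\right) = -32160$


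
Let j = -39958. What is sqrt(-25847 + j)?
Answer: I*sqrt(65805) ≈ 256.52*I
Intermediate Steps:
sqrt(-25847 + j) = sqrt(-25847 - 39958) = sqrt(-65805) = I*sqrt(65805)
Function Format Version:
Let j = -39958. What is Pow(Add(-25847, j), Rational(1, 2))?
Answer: Mul(I, Pow(65805, Rational(1, 2))) ≈ Mul(256.52, I)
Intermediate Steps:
Pow(Add(-25847, j), Rational(1, 2)) = Pow(Add(-25847, -39958), Rational(1, 2)) = Pow(-65805, Rational(1, 2)) = Mul(I, Pow(65805, Rational(1, 2)))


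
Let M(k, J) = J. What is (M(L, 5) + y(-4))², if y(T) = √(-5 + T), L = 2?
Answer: 16 + 30*I ≈ 16.0 + 30.0*I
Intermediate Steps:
(M(L, 5) + y(-4))² = (5 + √(-5 - 4))² = (5 + √(-9))² = (5 + 3*I)²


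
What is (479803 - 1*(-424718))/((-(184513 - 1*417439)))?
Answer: 301507/77642 ≈ 3.8833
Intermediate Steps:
(479803 - 1*(-424718))/((-(184513 - 1*417439))) = (479803 + 424718)/((-(184513 - 417439))) = 904521/((-1*(-232926))) = 904521/232926 = 904521*(1/232926) = 301507/77642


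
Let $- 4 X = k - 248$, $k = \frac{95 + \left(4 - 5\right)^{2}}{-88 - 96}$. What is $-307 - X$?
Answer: $- \frac{8490}{23} \approx -369.13$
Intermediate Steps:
$k = - \frac{12}{23}$ ($k = \frac{95 + \left(-1\right)^{2}}{-184} = \left(95 + 1\right) \left(- \frac{1}{184}\right) = 96 \left(- \frac{1}{184}\right) = - \frac{12}{23} \approx -0.52174$)
$X = \frac{1429}{23}$ ($X = - \frac{- \frac{12}{23} - 248}{4} = \left(- \frac{1}{4}\right) \left(- \frac{5716}{23}\right) = \frac{1429}{23} \approx 62.13$)
$-307 - X = -307 - \frac{1429}{23} = - \frac{8490}{23}$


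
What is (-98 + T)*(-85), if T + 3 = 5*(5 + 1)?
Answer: 6035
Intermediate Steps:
T = 27 (T = -3 + 5*(5 + 1) = -3 + 5*6 = -3 + 30 = 27)
(-98 + T)*(-85) = (-98 + 27)*(-85) = -71*(-85) = 6035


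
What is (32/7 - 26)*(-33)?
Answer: 4950/7 ≈ 707.14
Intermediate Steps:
(32/7 - 26)*(-33) = -150/7*(-33) = 4950/7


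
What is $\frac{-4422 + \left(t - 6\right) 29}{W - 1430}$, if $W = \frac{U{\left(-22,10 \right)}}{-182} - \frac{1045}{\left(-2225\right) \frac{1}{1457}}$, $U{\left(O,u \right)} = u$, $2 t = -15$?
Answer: $\frac{129948455}{20132928} \approx 6.4545$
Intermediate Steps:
$t = - \frac{15}{2}$ ($t = \frac{1}{2} \left(-15\right) = - \frac{15}{2} \approx -7.5$)
$W = \frac{27708458}{40495}$ ($W = \frac{10}{-182} - \frac{1045}{\left(-2225\right) \frac{1}{1457}} = 10 \left(- \frac{1}{182}\right) - \frac{1045}{\left(-2225\right) \frac{1}{1457}} = - \frac{5}{91} - \frac{1045}{- \frac{2225}{1457}} = - \frac{5}{91} - - \frac{304513}{445} = - \frac{5}{91} + \frac{304513}{445} = \frac{27708458}{40495} \approx 684.24$)
$\frac{-4422 + \left(t - 6\right) 29}{W - 1430} = \frac{-4422 + \left(- \frac{15}{2} - 6\right) 29}{\frac{27708458}{40495} - 1430} = \frac{-4422 - \frac{783}{2}}{- \frac{30199392}{40495}} = \left(-4422 - \frac{783}{2}\right) \left(- \frac{40495}{30199392}\right) = \left(- \frac{9627}{2}\right) \left(- \frac{40495}{30199392}\right) = \frac{129948455}{20132928}$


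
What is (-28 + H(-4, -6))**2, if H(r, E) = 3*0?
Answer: 784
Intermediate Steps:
H(r, E) = 0
(-28 + H(-4, -6))**2 = (-28 + 0)**2 = (-28)**2 = 784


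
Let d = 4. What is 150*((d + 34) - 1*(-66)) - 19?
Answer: 15581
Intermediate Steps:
150*((d + 34) - 1*(-66)) - 19 = 150*((4 + 34) - 1*(-66)) - 19 = 150*(38 + 66) - 19 = 150*104 - 19 = 15600 - 19 = 15581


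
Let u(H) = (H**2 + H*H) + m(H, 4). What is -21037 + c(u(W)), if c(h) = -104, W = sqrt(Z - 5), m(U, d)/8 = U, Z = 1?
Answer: -21141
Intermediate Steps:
m(U, d) = 8*U
W = 2*I (W = sqrt(1 - 5) = sqrt(-4) = 2*I ≈ 2.0*I)
u(H) = 2*H**2 + 8*H (u(H) = (H**2 + H*H) + 8*H = (H**2 + H**2) + 8*H = 2*H**2 + 8*H)
-21037 + c(u(W)) = -21037 - 104 = -21141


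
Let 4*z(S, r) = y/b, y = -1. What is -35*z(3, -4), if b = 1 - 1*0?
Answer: 35/4 ≈ 8.7500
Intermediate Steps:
b = 1 (b = 1 + 0 = 1)
z(S, r) = -¼ (z(S, r) = (-1/1)/4 = (-1*1)/4 = (¼)*(-1) = -¼)
-35*z(3, -4) = -35*(-¼) = 35/4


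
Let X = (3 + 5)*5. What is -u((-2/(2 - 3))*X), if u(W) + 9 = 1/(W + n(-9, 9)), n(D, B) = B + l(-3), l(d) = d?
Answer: 773/86 ≈ 8.9884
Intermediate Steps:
X = 40 (X = 8*5 = 40)
n(D, B) = -3 + B (n(D, B) = B - 3 = -3 + B)
u(W) = -9 + 1/(6 + W) (u(W) = -9 + 1/(W + (-3 + 9)) = -9 + 1/(W + 6) = -9 + 1/(6 + W))
-u((-2/(2 - 3))*X) = -(-53 - 9*-2/(2 - 3)*40)/(6 + (-2/(2 - 3))*40) = -(-53 - 9*-2/(-1)*40)/(6 + (-2/(-1))*40) = -(-53 - 9*(-1*(-2))*40)/(6 - 1*(-2)*40) = -(-53 - 18*40)/(6 + 2*40) = -(-53 - 9*80)/(6 + 80) = -(-53 - 720)/86 = -(-773)/86 = -1*(-773/86) = 773/86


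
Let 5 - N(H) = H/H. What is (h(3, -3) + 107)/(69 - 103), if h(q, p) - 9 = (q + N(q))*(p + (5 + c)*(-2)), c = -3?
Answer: -67/34 ≈ -1.9706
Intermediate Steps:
N(H) = 4 (N(H) = 5 - H/H = 5 - 1*1 = 5 - 1 = 4)
h(q, p) = 9 + (-4 + p)*(4 + q) (h(q, p) = 9 + (q + 4)*(p + (5 - 3)*(-2)) = 9 + (4 + q)*(p + 2*(-2)) = 9 + (4 + q)*(p - 4) = 9 + (4 + q)*(-4 + p) = 9 + (-4 + p)*(4 + q))
(h(3, -3) + 107)/(69 - 103) = ((-7 - 4*3 + 4*(-3) - 3*3) + 107)/(69 - 103) = ((-7 - 12 - 12 - 9) + 107)/(-34) = -(-40 + 107)/34 = -1/34*67 = -67/34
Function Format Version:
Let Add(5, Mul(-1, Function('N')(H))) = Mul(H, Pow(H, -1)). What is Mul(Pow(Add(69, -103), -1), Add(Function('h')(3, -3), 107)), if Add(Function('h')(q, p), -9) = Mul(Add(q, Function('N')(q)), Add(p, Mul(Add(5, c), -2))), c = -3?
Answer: Rational(-67, 34) ≈ -1.9706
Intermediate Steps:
Function('N')(H) = 4 (Function('N')(H) = Add(5, Mul(-1, Mul(H, Pow(H, -1)))) = Add(5, Mul(-1, 1)) = Add(5, -1) = 4)
Function('h')(q, p) = Add(9, Mul(Add(-4, p), Add(4, q))) (Function('h')(q, p) = Add(9, Mul(Add(q, 4), Add(p, Mul(Add(5, -3), -2)))) = Add(9, Mul(Add(4, q), Add(p, Mul(2, -2)))) = Add(9, Mul(Add(4, q), Add(p, -4))) = Add(9, Mul(Add(4, q), Add(-4, p))) = Add(9, Mul(Add(-4, p), Add(4, q))))
Mul(Pow(Add(69, -103), -1), Add(Function('h')(3, -3), 107)) = Mul(Pow(Add(69, -103), -1), Add(Add(-7, Mul(-4, 3), Mul(4, -3), Mul(-3, 3)), 107)) = Mul(Pow(-34, -1), Add(Add(-7, -12, -12, -9), 107)) = Mul(Rational(-1, 34), Add(-40, 107)) = Mul(Rational(-1, 34), 67) = Rational(-67, 34)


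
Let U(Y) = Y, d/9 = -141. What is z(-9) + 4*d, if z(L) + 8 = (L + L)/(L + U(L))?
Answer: -5083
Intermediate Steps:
d = -1269 (d = 9*(-141) = -1269)
z(L) = -7 (z(L) = -8 + (L + L)/(L + L) = -8 + (2*L)/((2*L)) = -8 + (2*L)*(1/(2*L)) = -8 + 1 = -7)
z(-9) + 4*d = -7 + 4*(-1269) = -7 - 5076 = -5083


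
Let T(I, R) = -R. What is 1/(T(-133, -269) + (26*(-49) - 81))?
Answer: -1/1086 ≈ -0.00092081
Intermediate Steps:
1/(T(-133, -269) + (26*(-49) - 81)) = 1/(-1*(-269) + (26*(-49) - 81)) = 1/(269 + (-1274 - 81)) = 1/(269 - 1355) = 1/(-1086) = -1/1086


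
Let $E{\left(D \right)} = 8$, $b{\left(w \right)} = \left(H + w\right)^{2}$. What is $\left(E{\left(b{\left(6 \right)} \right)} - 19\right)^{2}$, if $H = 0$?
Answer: $121$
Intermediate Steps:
$b{\left(w \right)} = w^{2}$ ($b{\left(w \right)} = \left(0 + w\right)^{2} = w^{2}$)
$\left(E{\left(b{\left(6 \right)} \right)} - 19\right)^{2} = \left(8 - 19\right)^{2} = \left(-11\right)^{2} = 121$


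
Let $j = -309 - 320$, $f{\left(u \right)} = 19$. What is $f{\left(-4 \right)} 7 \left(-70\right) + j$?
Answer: $-9939$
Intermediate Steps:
$j = -629$
$f{\left(-4 \right)} 7 \left(-70\right) + j = 19 \cdot 7 \left(-70\right) - 629 = 19 \left(-490\right) - 629 = -9310 - 629 = -9939$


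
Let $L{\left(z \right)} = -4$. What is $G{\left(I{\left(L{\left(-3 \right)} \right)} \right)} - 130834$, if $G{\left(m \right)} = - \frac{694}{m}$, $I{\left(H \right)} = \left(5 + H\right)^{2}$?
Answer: $-131528$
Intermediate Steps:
$G{\left(I{\left(L{\left(-3 \right)} \right)} \right)} - 130834 = - \frac{694}{\left(5 - 4\right)^{2}} - 130834 = - \frac{694}{1^{2}} - 130834 = - \frac{694}{1} - 130834 = \left(-694\right) 1 - 130834 = -694 - 130834 = -131528$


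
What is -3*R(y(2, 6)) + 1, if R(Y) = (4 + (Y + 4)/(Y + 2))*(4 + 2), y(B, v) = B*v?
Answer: -641/7 ≈ -91.571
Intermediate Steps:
R(Y) = 24 + 6*(4 + Y)/(2 + Y) (R(Y) = (4 + (4 + Y)/(2 + Y))*6 = 24 + 6*(4 + Y)/(2 + Y))
-3*R(y(2, 6)) + 1 = -18*(12 + 5*(2*6))/(2 + 2*6) + 1 = -18*(12 + 5*12)/(2 + 12) + 1 = -18*(12 + 60)/14 + 1 = -18*72/14 + 1 = -3*216/7 + 1 = -648/7 + 1 = -641/7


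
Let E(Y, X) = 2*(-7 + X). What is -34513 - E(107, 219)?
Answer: -34937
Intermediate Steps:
E(Y, X) = -14 + 2*X
-34513 - E(107, 219) = -34513 - (-14 + 2*219) = -34513 - (-14 + 438) = -34513 - 1*424 = -34513 - 424 = -34937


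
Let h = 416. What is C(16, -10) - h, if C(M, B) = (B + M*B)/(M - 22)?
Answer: -1163/3 ≈ -387.67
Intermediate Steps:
C(M, B) = (B + B*M)/(-22 + M)
C(16, -10) - h = -10*(1 + 16)/(-22 + 16) - 1*416 = -10*17/(-6) - 416 = -10*(-1/6)*17 - 416 = 85/3 - 416 = -1163/3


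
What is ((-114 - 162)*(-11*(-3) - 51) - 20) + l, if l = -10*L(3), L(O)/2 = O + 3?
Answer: 4828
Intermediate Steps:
L(O) = 6 + 2*O (L(O) = 2*(O + 3) = 2*(3 + O) = 6 + 2*O)
l = -120 (l = -10*(6 + 2*3) = -10*(6 + 6) = -10*12 = -120)
((-114 - 162)*(-11*(-3) - 51) - 20) + l = ((-114 - 162)*(-11*(-3) - 51) - 20) - 120 = (-276*(33 - 51) - 20) - 120 = (-276*(-18) - 20) - 120 = (4968 - 20) - 120 = 4948 - 120 = 4828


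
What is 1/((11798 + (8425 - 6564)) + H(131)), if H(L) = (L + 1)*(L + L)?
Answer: 1/48243 ≈ 2.0728e-5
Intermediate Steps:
H(L) = 2*L*(1 + L) (H(L) = (1 + L)*(2*L) = 2*L*(1 + L))
1/((11798 + (8425 - 6564)) + H(131)) = 1/((11798 + (8425 - 6564)) + 2*131*(1 + 131)) = 1/((11798 + 1861) + 2*131*132) = 1/(13659 + 34584) = 1/48243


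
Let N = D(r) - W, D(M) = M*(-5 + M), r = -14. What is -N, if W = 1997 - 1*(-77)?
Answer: 1808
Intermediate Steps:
W = 2074 (W = 1997 + 77 = 2074)
N = -1808 (N = -14*(-5 - 14) - 1*2074 = -14*(-19) - 2074 = 266 - 2074 = -1808)
-N = -1*(-1808) = 1808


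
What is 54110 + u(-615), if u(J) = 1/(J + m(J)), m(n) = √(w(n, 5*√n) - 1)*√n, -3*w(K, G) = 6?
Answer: 33115319/612 + √205/125460 ≈ 54110.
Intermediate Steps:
w(K, G) = -2 (w(K, G) = -⅓*6 = -2)
m(n) = I*√3*√n (m(n) = √(-2 - 1)*√n = √(-3)*√n = (I*√3)*√n = I*√3*√n)
u(J) = 1/(J + I*√3*√J)
54110 + u(-615) = 54110 + 1/(-615 + I*√3*√(-615)) = 54110 + 1/(-615 + I*√3*(I*√615)) = 54110 + 1/(-615 - 3*√205)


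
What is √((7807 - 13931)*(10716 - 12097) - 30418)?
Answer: 3*√936314 ≈ 2902.9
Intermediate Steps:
√((7807 - 13931)*(10716 - 12097) - 30418) = √(-6124*(-1381) - 30418) = √(8457244 - 30418) = √8426826 = 3*√936314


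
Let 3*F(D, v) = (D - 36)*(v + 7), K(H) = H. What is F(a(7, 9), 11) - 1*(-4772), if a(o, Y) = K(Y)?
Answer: 4610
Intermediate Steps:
a(o, Y) = Y
F(D, v) = (-36 + D)*(7 + v)/3 (F(D, v) = ((D - 36)*(v + 7))/3 = ((-36 + D)*(7 + v))/3 = (-36 + D)*(7 + v)/3)
F(a(7, 9), 11) - 1*(-4772) = (-84 - 12*11 + (7/3)*9 + (⅓)*9*11) - 1*(-4772) = (-84 - 132 + 21 + 33) + 4772 = -162 + 4772 = 4610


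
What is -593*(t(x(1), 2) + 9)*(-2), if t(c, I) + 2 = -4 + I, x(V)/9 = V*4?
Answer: 5930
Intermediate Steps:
x(V) = 36*V (x(V) = 9*(V*4) = 9*(4*V) = 36*V)
t(c, I) = -6 + I (t(c, I) = -2 + (-4 + I) = -6 + I)
-593*(t(x(1), 2) + 9)*(-2) = -593*((-6 + 2) + 9)*(-2) = -593*(-4 + 9)*(-2) = -2965*(-2) = -593*(-10) = 5930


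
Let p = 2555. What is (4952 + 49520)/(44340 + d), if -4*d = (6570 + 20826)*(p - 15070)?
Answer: 4952/7796325 ≈ 0.00063517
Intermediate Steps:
d = 85715235 (d = -(6570 + 20826)*(2555 - 15070)/4 = -6849*(-12515) = -¼*(-342860940) = 85715235)
(4952 + 49520)/(44340 + d) = (4952 + 49520)/(44340 + 85715235) = 54472/85759575 = 54472*(1/85759575) = 4952/7796325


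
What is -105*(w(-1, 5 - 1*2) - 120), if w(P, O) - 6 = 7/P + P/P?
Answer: 12600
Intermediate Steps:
w(P, O) = 7 + 7/P (w(P, O) = 6 + (7/P + P/P) = 6 + (7/P + 1) = 6 + (1 + 7/P) = 7 + 7/P)
-105*(w(-1, 5 - 1*2) - 120) = -105*((7 + 7/(-1)) - 120) = -105*((7 + 7*(-1)) - 120) = -105*((7 - 7) - 120) = -105*(0 - 120) = -105*(-120) = 12600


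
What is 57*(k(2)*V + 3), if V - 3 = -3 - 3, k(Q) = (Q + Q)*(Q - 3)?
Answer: 855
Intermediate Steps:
k(Q) = 2*Q*(-3 + Q) (k(Q) = (2*Q)*(-3 + Q) = 2*Q*(-3 + Q))
V = -3 (V = 3 + (-3 - 3) = 3 - 6 = -3)
57*(k(2)*V + 3) = 57*((2*2*(-3 + 2))*(-3) + 3) = 57*((2*2*(-1))*(-3) + 3) = 57*(-4*(-3) + 3) = 57*(12 + 3) = 57*15 = 855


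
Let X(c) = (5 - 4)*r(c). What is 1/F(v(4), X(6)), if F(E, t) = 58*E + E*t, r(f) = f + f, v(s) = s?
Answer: 1/280 ≈ 0.0035714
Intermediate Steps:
r(f) = 2*f
X(c) = 2*c (X(c) = (5 - 4)*(2*c) = 1*(2*c) = 2*c)
1/F(v(4), X(6)) = 1/(4*(58 + 2*6)) = 1/(4*(58 + 12)) = 1/(4*70) = 1/280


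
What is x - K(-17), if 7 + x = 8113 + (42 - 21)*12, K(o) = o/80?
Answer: 668657/80 ≈ 8358.2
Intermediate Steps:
K(o) = o/80 (K(o) = o*(1/80) = o/80)
x = 8358 (x = -7 + (8113 + (42 - 21)*12) = -7 + (8113 + 21*12) = -7 + (8113 + 252) = -7 + 8365 = 8358)
x - K(-17) = 8358 - (-17)/80 = 8358 - 1*(-17/80) = 8358 + 17/80 = 668657/80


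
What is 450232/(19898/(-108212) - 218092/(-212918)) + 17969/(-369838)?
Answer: 137017999390421931557/255763174645690 ≈ 5.3572e+5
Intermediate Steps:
450232/(19898/(-108212) - 218092/(-212918)) + 17969/(-369838) = 450232/(19898*(-1/108212) - 218092*(-1/212918)) + 17969*(-1/369838) = 450232/(-9949/54106 + 109046/106459) - 2567/52834 = 450232/(4840882285/5760070654) - 2567/52834 = 450232*(5760070654/4840882285) - 2567/52834 = 2593368130691728/4840882285 - 2567/52834 = 137017999390421931557/255763174645690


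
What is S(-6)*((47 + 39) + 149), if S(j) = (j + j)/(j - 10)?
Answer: 705/4 ≈ 176.25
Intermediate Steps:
S(j) = 2*j/(-10 + j) (S(j) = (2*j)/(-10 + j) = 2*j/(-10 + j))
S(-6)*((47 + 39) + 149) = (2*(-6)/(-10 - 6))*((47 + 39) + 149) = (2*(-6)/(-16))*(86 + 149) = (2*(-6)*(-1/16))*235 = (3/4)*235 = 705/4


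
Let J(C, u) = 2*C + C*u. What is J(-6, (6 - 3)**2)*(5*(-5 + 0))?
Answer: 1650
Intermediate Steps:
J(-6, (6 - 3)**2)*(5*(-5 + 0)) = (-6*(2 + (6 - 3)**2))*(5*(-5 + 0)) = (-6*(2 + 3**2))*(5*(-5)) = -6*(2 + 9)*(-25) = -6*11*(-25) = -66*(-25) = 1650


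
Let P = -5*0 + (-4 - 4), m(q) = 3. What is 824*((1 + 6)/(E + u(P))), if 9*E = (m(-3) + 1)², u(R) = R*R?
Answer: 6489/74 ≈ 87.689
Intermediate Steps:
P = -8 (P = 0 - 8 = -8)
u(R) = R²
E = 16/9 (E = (3 + 1)²/9 = (⅑)*4² = (⅑)*16 = 16/9 ≈ 1.7778)
824*((1 + 6)/(E + u(P))) = 824*((1 + 6)/(16/9 + (-8)²)) = 824*(7/(16/9 + 64)) = 824*(7/(592/9)) = 824*(7*(9/592)) = 824*(63/592) = 6489/74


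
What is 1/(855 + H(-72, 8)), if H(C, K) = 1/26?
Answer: 26/22231 ≈ 0.0011695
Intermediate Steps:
H(C, K) = 1/26
1/(855 + H(-72, 8)) = 1/(855 + 1/26) = 1/(22231/26) = 26/22231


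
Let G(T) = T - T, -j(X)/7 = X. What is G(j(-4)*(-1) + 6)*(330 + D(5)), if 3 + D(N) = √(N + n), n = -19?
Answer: 0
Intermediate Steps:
j(X) = -7*X
G(T) = 0
D(N) = -3 + √(-19 + N) (D(N) = -3 + √(N - 19) = -3 + √(-19 + N))
G(j(-4)*(-1) + 6)*(330 + D(5)) = 0*(330 + (-3 + √(-19 + 5))) = 0*(330 + (-3 + √(-14))) = 0*(330 + (-3 + I*√14)) = 0*(327 + I*√14) = 0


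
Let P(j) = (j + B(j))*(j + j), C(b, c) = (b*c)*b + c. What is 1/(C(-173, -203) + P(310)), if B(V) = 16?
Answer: -1/5873670 ≈ -1.7025e-7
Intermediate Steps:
C(b, c) = c + c*b**2 (C(b, c) = c*b**2 + c = c + c*b**2)
P(j) = 2*j*(16 + j) (P(j) = (j + 16)*(j + j) = (16 + j)*(2*j) = 2*j*(16 + j))
1/(C(-173, -203) + P(310)) = 1/(-203*(1 + (-173)**2) + 2*310*(16 + 310)) = 1/(-203*(1 + 29929) + 2*310*326) = 1/(-203*29930 + 202120) = 1/(-6075790 + 202120) = 1/(-5873670) = -1/5873670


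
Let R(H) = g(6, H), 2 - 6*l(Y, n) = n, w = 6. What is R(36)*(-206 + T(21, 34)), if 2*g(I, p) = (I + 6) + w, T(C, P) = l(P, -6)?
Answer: -1842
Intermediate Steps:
l(Y, n) = ⅓ - n/6
T(C, P) = 4/3 (T(C, P) = ⅓ - ⅙*(-6) = ⅓ + 1 = 4/3)
g(I, p) = 6 + I/2 (g(I, p) = ((I + 6) + 6)/2 = ((6 + I) + 6)/2 = (12 + I)/2 = 6 + I/2)
R(H) = 9 (R(H) = 6 + (½)*6 = 6 + 3 = 9)
R(36)*(-206 + T(21, 34)) = 9*(-206 + 4/3) = 9*(-614/3) = -1842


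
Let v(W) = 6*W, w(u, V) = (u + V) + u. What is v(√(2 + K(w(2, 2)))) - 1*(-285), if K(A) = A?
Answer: 285 + 12*√2 ≈ 301.97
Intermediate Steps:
w(u, V) = V + 2*u (w(u, V) = (V + u) + u = V + 2*u)
v(√(2 + K(w(2, 2)))) - 1*(-285) = 6*√(2 + (2 + 2*2)) - 1*(-285) = 6*√(2 + (2 + 4)) + 285 = 6*√(2 + 6) + 285 = 6*√8 + 285 = 6*(2*√2) + 285 = 12*√2 + 285 = 285 + 12*√2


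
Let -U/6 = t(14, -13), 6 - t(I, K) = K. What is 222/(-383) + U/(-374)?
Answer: -19683/71621 ≈ -0.27482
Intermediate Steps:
t(I, K) = 6 - K
U = -114 (U = -6*(6 - 1*(-13)) = -6*(6 + 13) = -6*19 = -114)
222/(-383) + U/(-374) = 222/(-383) - 114/(-374) = 222*(-1/383) - 114*(-1/374) = -222/383 + 57/187 = -19683/71621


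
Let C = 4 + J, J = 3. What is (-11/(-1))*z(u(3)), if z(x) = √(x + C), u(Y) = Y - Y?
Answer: 11*√7 ≈ 29.103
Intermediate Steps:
u(Y) = 0
C = 7 (C = 4 + 3 = 7)
z(x) = √(7 + x) (z(x) = √(x + 7) = √(7 + x))
(-11/(-1))*z(u(3)) = (-11/(-1))*√(7 + 0) = (-11*(-1))*√7 = 11*√7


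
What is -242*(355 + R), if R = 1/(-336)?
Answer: -14432759/168 ≈ -85909.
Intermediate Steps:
R = -1/336 ≈ -0.0029762
-242*(355 + R) = -242*(355 - 1/336) = -242*119279/336 = -14432759/168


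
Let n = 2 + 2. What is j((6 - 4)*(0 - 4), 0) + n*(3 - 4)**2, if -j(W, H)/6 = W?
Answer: 52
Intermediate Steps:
j(W, H) = -6*W
n = 4
j((6 - 4)*(0 - 4), 0) + n*(3 - 4)**2 = -6*(6 - 4)*(0 - 4) + 4*(3 - 4)**2 = -12*(-4) + 4*(-1)**2 = -6*(-8) + 4*1 = 48 + 4 = 52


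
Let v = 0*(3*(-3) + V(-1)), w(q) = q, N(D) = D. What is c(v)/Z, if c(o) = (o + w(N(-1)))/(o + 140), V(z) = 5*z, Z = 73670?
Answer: -1/10313800 ≈ -9.6957e-8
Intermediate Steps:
v = 0 (v = 0*(3*(-3) + 5*(-1)) = 0*(-9 - 5) = 0*(-14) = 0)
c(o) = (-1 + o)/(140 + o) (c(o) = (o - 1)/(o + 140) = (-1 + o)/(140 + o))
c(v)/Z = ((-1 + 0)/(140 + 0))/73670 = (-1/140)*(1/73670) = ((1/140)*(-1))*(1/73670) = -1/140*1/73670 = -1/10313800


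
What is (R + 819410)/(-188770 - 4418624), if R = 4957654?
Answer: -962844/767899 ≈ -1.2539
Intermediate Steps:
(R + 819410)/(-188770 - 4418624) = (4957654 + 819410)/(-188770 - 4418624) = 5777064/(-4607394) = 5777064*(-1/4607394) = -962844/767899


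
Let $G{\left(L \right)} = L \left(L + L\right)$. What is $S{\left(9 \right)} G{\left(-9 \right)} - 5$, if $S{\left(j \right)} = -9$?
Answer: $-1463$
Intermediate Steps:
$G{\left(L \right)} = 2 L^{2}$ ($G{\left(L \right)} = L 2 L = 2 L^{2}$)
$S{\left(9 \right)} G{\left(-9 \right)} - 5 = - 9 \cdot 2 \left(-9\right)^{2} - 5 = - 9 \cdot 2 \cdot 81 - 5 = \left(-9\right) 162 - 5 = -1458 - 5 = -1463$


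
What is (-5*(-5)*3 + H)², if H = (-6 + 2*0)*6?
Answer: 1521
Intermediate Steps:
H = -36 (H = (-6 + 0)*6 = -6*6 = -36)
(-5*(-5)*3 + H)² = (-5*(-5)*3 - 36)² = (25*3 - 36)² = (75 - 36)² = 39² = 1521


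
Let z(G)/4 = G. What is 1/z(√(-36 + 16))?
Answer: -I*√5/40 ≈ -0.055902*I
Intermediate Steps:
z(G) = 4*G
1/z(√(-36 + 16)) = 1/(4*√(-36 + 16)) = 1/(4*√(-20)) = 1/(4*(2*I*√5)) = 1/(8*I*√5) = -I*√5/40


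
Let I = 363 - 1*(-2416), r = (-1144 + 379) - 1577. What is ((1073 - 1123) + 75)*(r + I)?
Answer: 10925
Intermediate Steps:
r = -2342 (r = -765 - 1577 = -2342)
I = 2779 (I = 363 + 2416 = 2779)
((1073 - 1123) + 75)*(r + I) = ((1073 - 1123) + 75)*(-2342 + 2779) = (-50 + 75)*437 = 25*437 = 10925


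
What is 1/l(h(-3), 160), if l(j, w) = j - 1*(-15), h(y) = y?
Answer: 1/12 ≈ 0.083333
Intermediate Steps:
l(j, w) = 15 + j (l(j, w) = j + 15 = 15 + j)
1/l(h(-3), 160) = 1/(15 - 3) = 1/12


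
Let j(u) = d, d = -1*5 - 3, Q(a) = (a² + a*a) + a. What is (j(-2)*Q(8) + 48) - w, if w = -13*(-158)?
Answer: -3094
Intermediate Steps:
w = 2054
Q(a) = a + 2*a² (Q(a) = (a² + a²) + a = 2*a² + a = a + 2*a²)
d = -8 (d = -5 - 3 = -8)
j(u) = -8
(j(-2)*Q(8) + 48) - w = (-64*(1 + 2*8) + 48) - 1*2054 = (-64*(1 + 16) + 48) - 2054 = (-64*17 + 48) - 2054 = (-8*136 + 48) - 2054 = (-1088 + 48) - 2054 = -1040 - 2054 = -3094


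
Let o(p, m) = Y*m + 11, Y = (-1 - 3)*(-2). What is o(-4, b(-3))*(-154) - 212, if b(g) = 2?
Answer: -4370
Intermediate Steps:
Y = 8 (Y = -4*(-2) = 8)
o(p, m) = 11 + 8*m (o(p, m) = 8*m + 11 = 11 + 8*m)
o(-4, b(-3))*(-154) - 212 = (11 + 8*2)*(-154) - 212 = (11 + 16)*(-154) - 212 = 27*(-154) - 212 = -4158 - 212 = -4370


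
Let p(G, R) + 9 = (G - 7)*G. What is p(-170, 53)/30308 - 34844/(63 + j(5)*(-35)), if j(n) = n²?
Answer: 270119431/6152524 ≈ 43.904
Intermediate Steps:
p(G, R) = -9 + G*(-7 + G) (p(G, R) = -9 + (G - 7)*G = -9 + (-7 + G)*G = -9 + G*(-7 + G))
p(-170, 53)/30308 - 34844/(63 + j(5)*(-35)) = (-9 + (-170)² - 7*(-170))/30308 - 34844/(63 + 5²*(-35)) = (-9 + 28900 + 1190)*(1/30308) - 34844/(63 + 25*(-35)) = 30081*(1/30308) - 34844/(63 - 875) = 30081/30308 - 34844/(-812) = 30081/30308 - 34844*(-1/812) = 30081/30308 + 8711/203 = 270119431/6152524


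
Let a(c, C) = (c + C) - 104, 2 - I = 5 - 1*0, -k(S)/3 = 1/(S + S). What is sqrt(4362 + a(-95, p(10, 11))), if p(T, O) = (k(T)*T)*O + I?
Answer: sqrt(16574)/2 ≈ 64.370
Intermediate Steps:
k(S) = -3/(2*S) (k(S) = -3/(S + S) = -3*1/(2*S) = -3/(2*S))
I = -3 (I = 2 - (5 - 1*0) = 2 - (5 + 0) = 2 - 1*5 = 2 - 5 = -3)
p(T, O) = -3 - 3*O/2 (p(T, O) = ((-3/(2*T))*T)*O - 3 = -3*O/2 - 3 = -3 - 3*O/2)
a(c, C) = -104 + C + c (a(c, C) = (C + c) - 104 = -104 + C + c)
sqrt(4362 + a(-95, p(10, 11))) = sqrt(4362 + (-104 + (-3 - 3/2*11) - 95)) = sqrt(4362 + (-104 + (-3 - 33/2) - 95)) = sqrt(4362 + (-104 - 39/2 - 95)) = sqrt(4362 - 437/2) = sqrt(8287/2) = sqrt(16574)/2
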